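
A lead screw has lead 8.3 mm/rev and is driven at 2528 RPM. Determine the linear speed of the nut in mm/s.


v = lead * (RPM/60) = 8.3*2528/60 = 349.7067

349.7067 mm/s


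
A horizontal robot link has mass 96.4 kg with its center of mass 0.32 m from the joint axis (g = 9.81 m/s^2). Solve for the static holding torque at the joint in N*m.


tau = m*g*L = 96.4 * 9.81 * 0.32 = 302.6189

302.6189 N*m


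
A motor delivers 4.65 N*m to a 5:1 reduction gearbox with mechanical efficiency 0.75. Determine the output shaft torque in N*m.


tau_out = tau_in * N * eta = 4.65 * 5 * 0.75 = 17.4375

17.4375 N*m


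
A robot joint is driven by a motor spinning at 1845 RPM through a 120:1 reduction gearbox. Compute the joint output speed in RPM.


omega_joint = omega_motor / N = 1845 / 120 = 15.3750

15.3750 RPM


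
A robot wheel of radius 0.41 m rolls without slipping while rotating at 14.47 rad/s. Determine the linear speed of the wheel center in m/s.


v = omega * r = 14.47 * 0.41 = 5.9327

5.9327 m/s


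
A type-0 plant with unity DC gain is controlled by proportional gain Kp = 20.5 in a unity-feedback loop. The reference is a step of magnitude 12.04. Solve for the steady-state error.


e_ss = R/(1 + Kp) = 12.04/(1 + 20.5) = 12.04/21.5000 = 0.5600

0.5600


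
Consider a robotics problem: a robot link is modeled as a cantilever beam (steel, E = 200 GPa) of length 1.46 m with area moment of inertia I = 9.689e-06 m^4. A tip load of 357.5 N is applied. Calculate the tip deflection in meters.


delta = F*L^3/(3*E*I) = 357.5*1.46^3/(3*2.000e+11*9.689e-06)
      = 1112.58862/5813400 = 1.9138e-04

1.9138e-04 m


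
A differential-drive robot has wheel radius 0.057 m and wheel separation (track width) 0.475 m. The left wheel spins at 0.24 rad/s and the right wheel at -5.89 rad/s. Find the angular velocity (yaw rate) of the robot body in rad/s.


omega = r*(wR - wL)/L = 0.057*(-5.89 - (0.24))/0.475 = -0.7356

-0.7356 rad/s


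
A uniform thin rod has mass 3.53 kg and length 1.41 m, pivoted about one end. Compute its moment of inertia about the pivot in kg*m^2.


I = (1/3)*m*L^2 = (1/3)*3.53*1.41^2 = 2.3393

2.3393 kg*m^2


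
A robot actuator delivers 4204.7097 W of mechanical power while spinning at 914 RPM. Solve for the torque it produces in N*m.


omega = 914 * 2*pi/60 = 95.713856 rad/s
tau = P / omega = 4204.7097 / 95.713856 = 43.9300

43.9300 N*m


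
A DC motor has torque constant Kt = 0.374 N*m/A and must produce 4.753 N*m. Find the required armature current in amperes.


I = tau / Kt = 4.753/0.374 = 12.7086

12.7086 A


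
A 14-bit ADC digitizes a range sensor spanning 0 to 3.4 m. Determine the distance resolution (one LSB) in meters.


res = range / 2^n = 3.4/2^14 = 3.4/16384 = 2.0752e-04

2.0752e-04 m


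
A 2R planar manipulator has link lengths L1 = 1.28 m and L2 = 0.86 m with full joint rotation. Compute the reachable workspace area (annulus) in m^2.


r_max = L1 + L2 = 2.1400, r_min = |L1 - L2| = 0.4200
A = pi*(r_max^2 - r_min^2) = pi*(4.5796 - 0.1764) = 13.8331

13.8331 m^2


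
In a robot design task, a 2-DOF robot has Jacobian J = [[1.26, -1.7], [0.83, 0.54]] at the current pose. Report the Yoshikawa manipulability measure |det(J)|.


det(J) = 1.26*0.54 - (-1.7)*(0.83) = 2.0914
|det(J)| = 2.0914

2.0914


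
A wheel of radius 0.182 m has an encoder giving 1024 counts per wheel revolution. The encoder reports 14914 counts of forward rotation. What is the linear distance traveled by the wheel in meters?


revs = 14914/1024 = 14.564453
d = revs * 2*pi*r = 14.564453 * 2*pi*0.182 = 16.6550

16.6550 m


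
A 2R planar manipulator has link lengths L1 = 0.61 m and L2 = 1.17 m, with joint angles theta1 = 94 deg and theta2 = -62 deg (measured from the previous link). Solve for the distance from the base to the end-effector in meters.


x = L1*cos(th1) + L2*cos(th1+th2) = 0.949665
y = L1*sin(th1) + L2*sin(th1+th2) = 1.228520
d = sqrt(x^2 + y^2) = sqrt(0.901864 + 1.509261) = 1.5528

1.5528 m


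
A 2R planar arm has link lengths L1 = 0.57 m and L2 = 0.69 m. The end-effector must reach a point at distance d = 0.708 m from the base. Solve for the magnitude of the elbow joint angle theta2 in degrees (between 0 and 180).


cos(th2) = (d^2 - L1^2 - L2^2)/(2*L1*L2) = (0.708^2 - 0.57^2 - 0.69^2)/(2*0.57*0.69) = -0.38105263
th2 = acos(-0.38105263) = 112.3989 deg

112.3989 degrees


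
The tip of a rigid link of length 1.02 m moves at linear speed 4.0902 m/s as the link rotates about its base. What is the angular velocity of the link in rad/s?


omega = v / L = 4.0902 / 1.02 = 4.0100

4.0100 rad/s


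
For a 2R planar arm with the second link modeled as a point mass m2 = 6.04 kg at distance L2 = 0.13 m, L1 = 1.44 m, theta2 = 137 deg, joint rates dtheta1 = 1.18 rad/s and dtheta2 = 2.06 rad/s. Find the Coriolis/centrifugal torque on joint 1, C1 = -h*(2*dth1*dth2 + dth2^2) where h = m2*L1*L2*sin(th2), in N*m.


h = m2*L1*L2*sin(th2) = 6.04*1.44*0.13*sin(137 deg) = 0.771127
C1 = -h*(2*1.18*2.06 + 2.06^2) = -0.771127*9.1052 = -7.0213

-7.0213 N*m


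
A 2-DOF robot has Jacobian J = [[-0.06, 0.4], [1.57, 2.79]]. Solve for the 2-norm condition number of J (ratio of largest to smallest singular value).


JJ^T eigenvalues: trace(JJ^T) = 10.4126, det(JJ^T) = det(J)^2 = 0.63266116
s_max^2 = (10.4126 + sqrt(105.89159412))/2 = 10.35148207
s_min^2 = (10.4126 - sqrt(105.89159412))/2 = 0.06111793
kappa = s_max/s_min = sqrt(10.35148207/0.06111793) = 13.0142

13.0142


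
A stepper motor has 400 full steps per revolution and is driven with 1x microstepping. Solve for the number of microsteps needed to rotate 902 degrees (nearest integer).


step_size = 360/(400*1) = 360/400 = 0.900000 deg
n = 902/(360/400) = 902*400/360 = 1002.2222 -> 1002

1002 steps


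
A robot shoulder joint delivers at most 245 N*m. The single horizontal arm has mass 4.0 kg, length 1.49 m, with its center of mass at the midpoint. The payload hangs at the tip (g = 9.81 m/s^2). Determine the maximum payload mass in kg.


tau_arm = m_arm*g*(L/2) = 4.0*9.81*1.49/2 = 29.2338 N*m
tau_payload = tau_max - tau_arm = 245 - 29.2338 = 215.7662
m_payload = tau_payload / (g*L) = 215.7662 / (9.81*1.49) = 14.7614

14.7614 kg


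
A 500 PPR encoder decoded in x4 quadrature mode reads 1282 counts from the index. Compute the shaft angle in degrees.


angle = counts * 360 / (PPR*4) = 1282 * 360 / 2000 = 230.7600

230.7600 degrees


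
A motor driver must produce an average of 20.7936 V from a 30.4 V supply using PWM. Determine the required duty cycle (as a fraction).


D = V_avg/V_supply = 20.7936/30.4 = 0.6840

0.6840


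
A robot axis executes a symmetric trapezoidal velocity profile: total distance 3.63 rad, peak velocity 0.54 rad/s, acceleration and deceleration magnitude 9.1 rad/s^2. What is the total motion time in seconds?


t_acc = v/a = 0.54/9.1 = 0.059341 s
d_acc = v^2/(2a) = 0.016022 rad (each ramp)
d_cruise = 3.63 - 2*0.016022 = 3.597956 rad
t_cruise = 3.597956/0.54 = 6.662881 s
t_total = 2*0.059341 + 6.662881 = 6.7816

6.7816 s


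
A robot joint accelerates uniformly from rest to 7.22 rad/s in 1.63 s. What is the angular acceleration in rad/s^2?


alpha = delta_omega / t = 7.22 / 1.63 = 4.4294

4.4294 rad/s^2


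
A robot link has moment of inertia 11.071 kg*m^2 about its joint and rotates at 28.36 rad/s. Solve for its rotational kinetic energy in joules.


KE = (1/2)*I*omega^2 = 0.5*11.071*28.36^2 = 4452.1451

4452.1451 J


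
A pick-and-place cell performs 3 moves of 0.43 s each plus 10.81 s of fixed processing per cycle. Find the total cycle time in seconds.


T = 3*0.43 + 10.81 = 12.1000

12.1000 s


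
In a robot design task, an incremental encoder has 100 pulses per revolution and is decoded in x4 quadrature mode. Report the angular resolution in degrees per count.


resolution = 360 / (PPR * 4) = 360 / 400 = 0.9000

0.9000 degrees


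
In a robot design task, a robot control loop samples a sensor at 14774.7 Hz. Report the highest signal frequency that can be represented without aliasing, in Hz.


f_max = f_s/2 = 14774.7/2 = 7387.3500

7387.3500 Hz


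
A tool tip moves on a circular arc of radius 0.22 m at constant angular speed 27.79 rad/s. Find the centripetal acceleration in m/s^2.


a_c = omega^2 * r = 27.79^2 * 0.22 = 169.9025

169.9025 m/s^2


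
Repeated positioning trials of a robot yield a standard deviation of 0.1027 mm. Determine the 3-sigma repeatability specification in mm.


repeatability = 3*sigma = 3*0.1027 = 0.3081

0.3081 mm


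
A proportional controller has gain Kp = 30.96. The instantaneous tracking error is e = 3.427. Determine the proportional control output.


u_P = Kp * e = 30.96 * 3.427 = 106.0999

106.0999


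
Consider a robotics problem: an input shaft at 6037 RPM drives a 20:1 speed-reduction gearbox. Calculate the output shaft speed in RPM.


omega_out = omega_in / N = 6037 / 20 = 301.8500

301.8500 RPM


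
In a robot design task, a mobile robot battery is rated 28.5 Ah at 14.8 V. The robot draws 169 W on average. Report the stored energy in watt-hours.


E = capacity * V = 28.5*14.8 = 421.8000

421.8000 Wh


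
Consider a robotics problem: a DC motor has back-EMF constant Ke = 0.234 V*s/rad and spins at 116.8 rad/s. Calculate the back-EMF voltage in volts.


V_emf = Ke * omega = 0.234*116.8 = 27.3312

27.3312 V


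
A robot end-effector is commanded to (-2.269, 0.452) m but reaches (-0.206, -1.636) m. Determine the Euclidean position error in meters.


dx = -0.206 - (-2.269) = 2.0630, dy = -1.636 - (0.452) = -2.0880
err = sqrt(4.255969 + 4.359744) = 2.9353

2.9353 m


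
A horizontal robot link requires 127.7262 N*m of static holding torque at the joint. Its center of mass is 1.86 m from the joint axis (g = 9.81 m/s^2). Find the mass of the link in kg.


m = tau / (g*L) = 127.7262 / (9.81 * 1.86) = 7.0000

7.0000 kg


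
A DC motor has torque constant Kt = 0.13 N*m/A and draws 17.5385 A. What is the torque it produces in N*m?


tau = Kt * I = 0.13*17.5385 = 2.2800

2.2800 N*m


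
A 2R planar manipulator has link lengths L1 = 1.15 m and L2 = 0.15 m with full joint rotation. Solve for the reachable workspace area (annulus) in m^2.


r_max = L1 + L2 = 1.3000, r_min = |L1 - L2| = 1.0000
A = pi*(r_max^2 - r_min^2) = pi*(1.6900 - 1.0000) = 2.1677

2.1677 m^2


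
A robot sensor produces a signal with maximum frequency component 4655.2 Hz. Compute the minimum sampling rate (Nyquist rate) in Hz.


f_s,min = 2*f_max = 2*4655.2 = 9310.4000

9310.4000 Hz


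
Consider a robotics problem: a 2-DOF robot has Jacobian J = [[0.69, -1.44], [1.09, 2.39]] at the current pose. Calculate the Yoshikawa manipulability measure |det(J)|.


det(J) = 0.69*2.39 - (-1.44)*(1.09) = 3.2187
|det(J)| = 3.2187

3.2187


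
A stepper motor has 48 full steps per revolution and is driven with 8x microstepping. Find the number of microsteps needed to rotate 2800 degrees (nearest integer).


step_size = 360/(48*8) = 360/384 = 0.937500 deg
n = 2800/(360/384) = 2800*384/360 = 2986.6667 -> 2987

2987 steps


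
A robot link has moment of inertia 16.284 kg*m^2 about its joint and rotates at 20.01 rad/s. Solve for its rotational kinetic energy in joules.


KE = (1/2)*I*omega^2 = 0.5*16.284*20.01^2 = 3260.0576

3260.0576 J


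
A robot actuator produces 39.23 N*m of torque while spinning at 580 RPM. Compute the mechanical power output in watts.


omega = 580 * 2*pi/60 = 60.737458 rad/s
P = tau * omega = 39.23 * 60.737458 = 2382.7305

2382.7305 W


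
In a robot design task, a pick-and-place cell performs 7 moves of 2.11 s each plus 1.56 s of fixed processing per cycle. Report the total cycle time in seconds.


T = 7*2.11 + 1.56 = 16.3300

16.3300 s


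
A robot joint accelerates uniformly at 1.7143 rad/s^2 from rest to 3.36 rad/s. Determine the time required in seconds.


t = delta_omega / alpha = 3.36 / 1.7143 = 1.9600

1.9600 s


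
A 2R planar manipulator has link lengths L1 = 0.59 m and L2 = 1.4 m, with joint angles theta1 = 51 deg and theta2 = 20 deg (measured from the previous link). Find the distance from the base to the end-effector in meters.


x = L1*cos(th1) + L2*cos(th1+th2) = 0.827094
y = L1*sin(th1) + L2*sin(th1+th2) = 1.782242
d = sqrt(x^2 + y^2) = sqrt(0.684084 + 3.176387) = 1.9648

1.9648 m


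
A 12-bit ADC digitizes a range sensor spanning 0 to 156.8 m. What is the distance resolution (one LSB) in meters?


res = range / 2^n = 156.8/2^12 = 156.8/4096 = 0.0383

0.0383 m


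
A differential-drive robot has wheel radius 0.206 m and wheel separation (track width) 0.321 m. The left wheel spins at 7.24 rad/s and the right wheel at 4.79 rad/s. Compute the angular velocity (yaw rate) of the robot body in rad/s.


omega = r*(wR - wL)/L = 0.206*(4.79 - (7.24))/0.321 = -1.5723

-1.5723 rad/s


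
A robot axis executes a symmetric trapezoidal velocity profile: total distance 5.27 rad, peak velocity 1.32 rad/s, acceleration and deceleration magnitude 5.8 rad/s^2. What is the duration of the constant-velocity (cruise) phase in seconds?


t_acc = v/a = 0.227586 s, d_acc = v^2/(2a) = 0.150207 rad each
d_cruise = 5.27 - 2*0.150207 = 4.969586 rad
t_cruise = d_cruise/v = 4.969586/1.32 = 3.7648

3.7648 s


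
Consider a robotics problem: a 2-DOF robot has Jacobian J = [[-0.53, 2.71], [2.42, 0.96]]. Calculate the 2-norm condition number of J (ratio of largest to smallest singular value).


JJ^T eigenvalues: trace(JJ^T) = 14.4030, det(JJ^T) = det(J)^2 = 49.94248900
s_max^2 = (14.4030 + sqrt(7.67645300))/2 = 8.58682063
s_min^2 = (14.4030 - sqrt(7.67645300))/2 = 5.81617937
kappa = s_max/s_min = sqrt(8.58682063/5.81617937) = 1.2151

1.2151


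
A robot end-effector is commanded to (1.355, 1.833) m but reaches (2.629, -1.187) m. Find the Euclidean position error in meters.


dx = 2.629 - (1.355) = 1.2740, dy = -1.187 - (1.833) = -3.0200
err = sqrt(1.623076 + 9.120400) = 3.2777

3.2777 m


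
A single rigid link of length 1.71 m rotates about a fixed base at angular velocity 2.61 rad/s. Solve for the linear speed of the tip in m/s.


v = L*omega = 1.71 * 2.61 = 4.4631

4.4631 m/s


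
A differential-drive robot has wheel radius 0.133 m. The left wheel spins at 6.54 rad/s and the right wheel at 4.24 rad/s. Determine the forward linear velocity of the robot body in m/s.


v = r*(wR + wL)/2 = 0.133*(4.24 + 6.54)/2 = 0.7169

0.7169 m/s


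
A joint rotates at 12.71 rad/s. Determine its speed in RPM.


RPM = 12.71 * 60/(2*pi) = 121.3716

121.3716 RPM


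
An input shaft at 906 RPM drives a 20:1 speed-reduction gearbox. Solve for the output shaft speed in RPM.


omega_out = omega_in / N = 906 / 20 = 45.3000

45.3000 RPM


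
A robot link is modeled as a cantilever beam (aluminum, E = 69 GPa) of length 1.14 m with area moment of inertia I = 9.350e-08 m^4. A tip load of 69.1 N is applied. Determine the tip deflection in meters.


delta = F*L^3/(3*E*I) = 69.1*1.14^3/(3*6.900e+10*9.350e-08)
      = 102.3746904/19354.5 = 0.0053

0.0053 m


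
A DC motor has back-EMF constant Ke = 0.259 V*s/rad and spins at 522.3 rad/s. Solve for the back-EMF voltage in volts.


V_emf = Ke * omega = 0.259*522.3 = 135.2757

135.2757 V


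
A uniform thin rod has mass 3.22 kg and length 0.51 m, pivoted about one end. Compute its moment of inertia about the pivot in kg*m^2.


I = (1/3)*m*L^2 = (1/3)*3.22*0.51^2 = 0.2792

0.2792 kg*m^2


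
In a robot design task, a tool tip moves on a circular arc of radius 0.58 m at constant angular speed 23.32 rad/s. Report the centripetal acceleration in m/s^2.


a_c = omega^2 * r = 23.32^2 * 0.58 = 315.4170

315.4170 m/s^2


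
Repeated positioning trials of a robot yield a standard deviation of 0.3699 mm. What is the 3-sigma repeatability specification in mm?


repeatability = 3*sigma = 3*0.3699 = 1.1097

1.1097 mm


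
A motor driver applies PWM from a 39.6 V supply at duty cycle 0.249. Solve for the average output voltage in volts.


V_avg = V_supply * D = 39.6*0.249 = 9.8604

9.8604 V


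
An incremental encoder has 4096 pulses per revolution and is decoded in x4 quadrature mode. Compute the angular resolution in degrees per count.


resolution = 360 / (PPR * 4) = 360 / 16384 = 0.0220

0.0220 degrees


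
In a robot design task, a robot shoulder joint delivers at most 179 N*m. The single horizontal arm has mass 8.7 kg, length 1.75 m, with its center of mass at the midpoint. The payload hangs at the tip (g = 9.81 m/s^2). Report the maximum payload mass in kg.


tau_arm = m_arm*g*(L/2) = 8.7*9.81*1.75/2 = 74.6786 N*m
tau_payload = tau_max - tau_arm = 179 - 74.6786 = 104.3214
m_payload = tau_payload / (g*L) = 104.3214 / (9.81*1.75) = 6.0767

6.0767 kg


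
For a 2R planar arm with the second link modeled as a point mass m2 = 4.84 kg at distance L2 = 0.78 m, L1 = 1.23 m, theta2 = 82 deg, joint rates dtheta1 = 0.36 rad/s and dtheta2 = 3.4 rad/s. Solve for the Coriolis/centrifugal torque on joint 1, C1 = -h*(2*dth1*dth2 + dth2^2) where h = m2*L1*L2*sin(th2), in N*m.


h = m2*L1*L2*sin(th2) = 4.84*1.23*0.78*sin(82 deg) = 4.598306
C1 = -h*(2*0.36*3.4 + 3.4^2) = -4.598306*14.0080 = -64.4131

-64.4131 N*m


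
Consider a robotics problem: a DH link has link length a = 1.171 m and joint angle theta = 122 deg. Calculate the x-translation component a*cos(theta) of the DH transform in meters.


a*cos(theta) = 1.171*cos(122 deg) = -0.6205

-0.6205 m


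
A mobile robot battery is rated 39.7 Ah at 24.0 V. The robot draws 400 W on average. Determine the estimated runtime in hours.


E = 39.7*24.0 = 952.8000 Wh
t = E/P = 952.8000/400 = 2.3820

2.3820 hours


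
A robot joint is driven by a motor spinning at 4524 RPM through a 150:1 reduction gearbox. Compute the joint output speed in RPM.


omega_joint = omega_motor / N = 4524 / 150 = 30.1600

30.1600 RPM


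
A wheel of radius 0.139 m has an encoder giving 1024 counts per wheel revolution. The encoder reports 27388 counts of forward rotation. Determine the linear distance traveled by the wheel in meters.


revs = 27388/1024 = 26.746094
d = revs * 2*pi*r = 26.746094 * 2*pi*0.139 = 23.3590

23.3590 m


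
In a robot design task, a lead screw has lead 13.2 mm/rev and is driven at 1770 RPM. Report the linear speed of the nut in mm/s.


v = lead * (RPM/60) = 13.2*1770/60 = 389.4000

389.4000 mm/s


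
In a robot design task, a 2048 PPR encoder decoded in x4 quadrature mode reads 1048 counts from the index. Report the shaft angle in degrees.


angle = counts * 360 / (PPR*4) = 1048 * 360 / 8192 = 46.0547

46.0547 degrees


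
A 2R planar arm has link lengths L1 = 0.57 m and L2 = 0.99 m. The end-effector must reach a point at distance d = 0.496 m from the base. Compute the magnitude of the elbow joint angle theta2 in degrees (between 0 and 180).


cos(th2) = (d^2 - L1^2 - L2^2)/(2*L1*L2) = (0.496^2 - 0.57^2 - 0.99^2)/(2*0.57*0.99) = -0.93831650
th2 = acos(-0.93831650) = 159.7707 deg

159.7707 degrees


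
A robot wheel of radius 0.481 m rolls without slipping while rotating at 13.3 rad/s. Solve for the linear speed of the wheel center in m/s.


v = omega * r = 13.3 * 0.481 = 6.3973

6.3973 m/s


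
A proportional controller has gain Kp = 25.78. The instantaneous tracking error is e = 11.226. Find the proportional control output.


u_P = Kp * e = 25.78 * 11.226 = 289.4063

289.4063


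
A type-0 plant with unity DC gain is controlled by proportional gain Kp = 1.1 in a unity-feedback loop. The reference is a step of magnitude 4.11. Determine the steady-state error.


e_ss = R/(1 + Kp) = 4.11/(1 + 1.1) = 4.11/2.1000 = 1.9571

1.9571


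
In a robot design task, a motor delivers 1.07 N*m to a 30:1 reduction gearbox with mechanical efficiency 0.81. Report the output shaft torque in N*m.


tau_out = tau_in * N * eta = 1.07 * 30 * 0.81 = 26.0010

26.0010 N*m


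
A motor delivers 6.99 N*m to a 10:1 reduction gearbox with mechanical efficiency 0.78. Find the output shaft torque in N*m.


tau_out = tau_in * N * eta = 6.99 * 10 * 0.78 = 54.5220

54.5220 N*m


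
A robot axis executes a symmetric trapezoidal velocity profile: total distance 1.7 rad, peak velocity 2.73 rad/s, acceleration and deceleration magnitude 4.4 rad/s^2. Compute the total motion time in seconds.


t_acc = v/a = 2.73/4.4 = 0.620455 s
d_acc = v^2/(2a) = 0.846920 rad (each ramp)
d_cruise = 1.7 - 2*0.846920 = 0.006160 rad
t_cruise = 0.006160/2.73 = 0.002256 s
t_total = 2*0.620455 + 0.002256 = 1.2432

1.2432 s


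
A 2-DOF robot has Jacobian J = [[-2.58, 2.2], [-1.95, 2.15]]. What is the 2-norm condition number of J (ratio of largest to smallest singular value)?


JJ^T eigenvalues: trace(JJ^T) = 19.9214, det(JJ^T) = det(J)^2 = 1.58004900
s_max^2 = (19.9214 + sqrt(390.54198196))/2 = 19.84176753
s_min^2 = (19.9214 - sqrt(390.54198196))/2 = 0.07963247
kappa = s_max/s_min = sqrt(19.84176753/0.07963247) = 15.7850

15.7850


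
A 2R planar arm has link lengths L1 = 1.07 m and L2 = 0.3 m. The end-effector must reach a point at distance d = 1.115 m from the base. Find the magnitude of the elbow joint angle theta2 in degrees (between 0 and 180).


cos(th2) = (d^2 - L1^2 - L2^2)/(2*L1*L2) = (1.115^2 - 1.07^2 - 0.3^2)/(2*1.07*0.3) = 0.01296729
th2 = acos(0.01296729) = 89.2570 deg

89.2570 degrees


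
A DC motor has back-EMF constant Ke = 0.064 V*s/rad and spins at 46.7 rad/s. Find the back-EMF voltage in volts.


V_emf = Ke * omega = 0.064*46.7 = 2.9888

2.9888 V


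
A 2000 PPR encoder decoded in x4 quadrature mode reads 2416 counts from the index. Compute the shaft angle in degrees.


angle = counts * 360 / (PPR*4) = 2416 * 360 / 8000 = 108.7200

108.7200 degrees


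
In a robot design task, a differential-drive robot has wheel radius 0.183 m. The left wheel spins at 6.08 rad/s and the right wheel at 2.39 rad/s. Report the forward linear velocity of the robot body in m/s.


v = r*(wR + wL)/2 = 0.183*(2.39 + 6.08)/2 = 0.7750

0.7750 m/s


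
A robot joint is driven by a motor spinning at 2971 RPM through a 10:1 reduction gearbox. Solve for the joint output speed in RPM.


omega_joint = omega_motor / N = 2971 / 10 = 297.1000

297.1000 RPM


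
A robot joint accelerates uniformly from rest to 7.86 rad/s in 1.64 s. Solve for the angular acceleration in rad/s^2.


alpha = delta_omega / t = 7.86 / 1.64 = 4.7927

4.7927 rad/s^2


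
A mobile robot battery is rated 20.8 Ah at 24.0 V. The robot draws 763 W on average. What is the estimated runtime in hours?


E = 20.8*24.0 = 499.2000 Wh
t = E/P = 499.2000/763 = 0.6543

0.6543 hours


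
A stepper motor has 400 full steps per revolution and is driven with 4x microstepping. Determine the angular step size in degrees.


step = 360/(400*4) = 360/1600 = 0.2250

0.2250 degrees


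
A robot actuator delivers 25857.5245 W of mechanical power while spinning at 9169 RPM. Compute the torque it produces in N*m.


omega = 9169 * 2*pi/60 = 960.175435 rad/s
tau = P / omega = 25857.5245 / 960.175435 = 26.9300

26.9300 N*m


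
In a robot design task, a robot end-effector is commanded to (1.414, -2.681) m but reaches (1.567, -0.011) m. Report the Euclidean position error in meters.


dx = 1.567 - (1.414) = 0.1530, dy = -0.011 - (-2.681) = 2.6700
err = sqrt(0.023409 + 7.128900) = 2.6744

2.6744 m


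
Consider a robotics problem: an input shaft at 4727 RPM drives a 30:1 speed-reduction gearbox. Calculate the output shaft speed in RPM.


omega_out = omega_in / N = 4727 / 30 = 157.5667

157.5667 RPM


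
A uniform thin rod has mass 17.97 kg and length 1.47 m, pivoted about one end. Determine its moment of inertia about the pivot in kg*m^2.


I = (1/3)*m*L^2 = (1/3)*17.97*1.47^2 = 12.9438

12.9438 kg*m^2


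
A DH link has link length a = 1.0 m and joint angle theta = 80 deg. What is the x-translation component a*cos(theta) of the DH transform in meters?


a*cos(theta) = 1.0*cos(80 deg) = 0.1736

0.1736 m


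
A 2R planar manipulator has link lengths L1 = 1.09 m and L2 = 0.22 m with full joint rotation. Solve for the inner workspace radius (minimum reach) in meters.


r_min = |L1 - L2| = |1.09 - 0.22| = 0.8700

0.8700 m


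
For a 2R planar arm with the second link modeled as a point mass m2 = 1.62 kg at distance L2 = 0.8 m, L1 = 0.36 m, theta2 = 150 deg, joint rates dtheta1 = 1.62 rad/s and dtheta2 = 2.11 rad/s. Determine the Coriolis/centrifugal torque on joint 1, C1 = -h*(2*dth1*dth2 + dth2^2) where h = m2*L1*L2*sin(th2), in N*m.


h = m2*L1*L2*sin(th2) = 1.62*0.36*0.8*sin(150 deg) = 0.233280
C1 = -h*(2*1.62*2.11 + 2.11^2) = -0.233280*11.2885 = -2.6334

-2.6334 N*m


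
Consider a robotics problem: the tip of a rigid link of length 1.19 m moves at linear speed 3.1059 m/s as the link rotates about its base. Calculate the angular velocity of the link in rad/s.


omega = v / L = 3.1059 / 1.19 = 2.6100

2.6100 rad/s


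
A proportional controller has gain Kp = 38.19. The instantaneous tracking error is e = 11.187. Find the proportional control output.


u_P = Kp * e = 38.19 * 11.187 = 427.2315

427.2315


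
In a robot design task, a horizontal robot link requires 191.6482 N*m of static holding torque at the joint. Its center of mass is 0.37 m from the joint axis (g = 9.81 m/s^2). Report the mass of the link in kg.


m = tau / (g*L) = 191.6482 / (9.81 * 0.37) = 52.8000

52.8000 kg


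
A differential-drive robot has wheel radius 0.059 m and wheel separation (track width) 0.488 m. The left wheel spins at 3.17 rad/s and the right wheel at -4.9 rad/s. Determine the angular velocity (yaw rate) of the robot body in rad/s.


omega = r*(wR - wL)/L = 0.059*(-4.9 - (3.17))/0.488 = -0.9757

-0.9757 rad/s


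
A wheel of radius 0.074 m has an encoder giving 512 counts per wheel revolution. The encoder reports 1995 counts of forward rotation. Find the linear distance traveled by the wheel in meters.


revs = 1995/512 = 3.896484
d = revs * 2*pi*r = 3.896484 * 2*pi*0.074 = 1.8117

1.8117 m


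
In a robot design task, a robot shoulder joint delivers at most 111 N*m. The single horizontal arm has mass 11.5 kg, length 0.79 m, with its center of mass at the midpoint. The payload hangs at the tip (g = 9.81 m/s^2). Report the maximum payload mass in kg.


tau_arm = m_arm*g*(L/2) = 11.5*9.81*0.79/2 = 44.5619 N*m
tau_payload = tau_max - tau_arm = 111 - 44.5619 = 66.4381
m_payload = tau_payload / (g*L) = 66.4381 / (9.81*0.79) = 8.5728

8.5728 kg


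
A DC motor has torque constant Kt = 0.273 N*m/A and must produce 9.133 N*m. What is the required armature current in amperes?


I = tau / Kt = 9.133/0.273 = 33.4542

33.4542 A


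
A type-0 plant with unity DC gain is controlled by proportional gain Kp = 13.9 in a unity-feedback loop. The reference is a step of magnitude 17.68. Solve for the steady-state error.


e_ss = R/(1 + Kp) = 17.68/(1 + 13.9) = 17.68/14.9000 = 1.1866

1.1866


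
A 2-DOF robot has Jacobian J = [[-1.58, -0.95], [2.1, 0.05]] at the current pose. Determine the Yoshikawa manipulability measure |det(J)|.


det(J) = -1.58*0.05 - (-0.95)*(2.1) = 1.9160
|det(J)| = 1.9160

1.9160


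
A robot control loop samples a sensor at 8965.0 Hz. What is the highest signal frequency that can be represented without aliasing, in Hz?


f_max = f_s/2 = 8965.0/2 = 4482.5000

4482.5000 Hz


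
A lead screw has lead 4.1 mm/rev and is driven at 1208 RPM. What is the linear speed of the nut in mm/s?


v = lead * (RPM/60) = 4.1*1208/60 = 82.5467

82.5467 mm/s


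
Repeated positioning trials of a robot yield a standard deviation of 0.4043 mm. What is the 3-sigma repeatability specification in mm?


repeatability = 3*sigma = 3*0.4043 = 1.2129

1.2129 mm


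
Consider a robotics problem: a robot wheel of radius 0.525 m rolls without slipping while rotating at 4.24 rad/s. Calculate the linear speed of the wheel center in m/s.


v = omega * r = 4.24 * 0.525 = 2.2260

2.2260 m/s


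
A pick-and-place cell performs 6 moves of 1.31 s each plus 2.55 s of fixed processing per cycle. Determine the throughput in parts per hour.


T_cycle = 6*1.31 + 2.55 = 10.4100 s
rate = 3600/T = 345.8213

345.8213 parts/hour


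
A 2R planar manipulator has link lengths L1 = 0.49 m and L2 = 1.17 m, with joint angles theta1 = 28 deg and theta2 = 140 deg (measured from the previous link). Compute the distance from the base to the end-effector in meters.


x = L1*cos(th1) + L2*cos(th1+th2) = -0.711788
y = L1*sin(th1) + L2*sin(th1+th2) = 0.473298
d = sqrt(x^2 + y^2) = sqrt(0.506642 + 0.224011) = 0.8548

0.8548 m


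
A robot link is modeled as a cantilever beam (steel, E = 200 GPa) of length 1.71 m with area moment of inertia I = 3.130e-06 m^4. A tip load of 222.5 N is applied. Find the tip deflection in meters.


delta = F*L^3/(3*E*I) = 222.5*1.71^3/(3*2.000e+11*3.130e-06)
      = 1112.5469475/1878000 = 5.9241e-04

5.9241e-04 m


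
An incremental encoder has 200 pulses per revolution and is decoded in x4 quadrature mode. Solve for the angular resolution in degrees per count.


resolution = 360 / (PPR * 4) = 360 / 800 = 0.4500

0.4500 degrees


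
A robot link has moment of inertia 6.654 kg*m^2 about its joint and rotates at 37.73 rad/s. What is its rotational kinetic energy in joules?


KE = (1/2)*I*omega^2 = 0.5*6.654*37.73^2 = 4736.1605

4736.1605 J


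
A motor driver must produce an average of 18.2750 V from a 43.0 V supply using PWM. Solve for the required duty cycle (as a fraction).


D = V_avg/V_supply = 18.2750/43.0 = 0.4250

0.4250


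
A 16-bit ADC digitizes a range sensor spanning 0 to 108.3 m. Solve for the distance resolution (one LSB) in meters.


res = range / 2^n = 108.3/2^16 = 108.3/65536 = 0.0017

0.0017 m


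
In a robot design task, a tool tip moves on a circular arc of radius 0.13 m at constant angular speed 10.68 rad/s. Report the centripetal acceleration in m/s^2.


a_c = omega^2 * r = 10.68^2 * 0.13 = 14.8281

14.8281 m/s^2


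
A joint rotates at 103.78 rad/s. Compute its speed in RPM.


RPM = 103.78 * 60/(2*pi) = 991.0260

991.0260 RPM


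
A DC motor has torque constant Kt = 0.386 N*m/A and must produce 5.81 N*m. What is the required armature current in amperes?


I = tau / Kt = 5.81/0.386 = 15.0518

15.0518 A


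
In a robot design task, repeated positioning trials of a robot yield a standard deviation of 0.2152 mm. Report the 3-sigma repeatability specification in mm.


repeatability = 3*sigma = 3*0.2152 = 0.6456

0.6456 mm


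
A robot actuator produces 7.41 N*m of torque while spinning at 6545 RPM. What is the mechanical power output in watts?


omega = 6545 * 2*pi/60 = 685.390797 rad/s
P = tau * omega = 7.41 * 685.390797 = 5078.7458

5078.7458 W


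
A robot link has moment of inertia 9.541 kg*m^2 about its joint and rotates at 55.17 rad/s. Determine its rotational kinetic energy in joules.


KE = (1/2)*I*omega^2 = 0.5*9.541*55.17^2 = 14520.1087

14520.1087 J


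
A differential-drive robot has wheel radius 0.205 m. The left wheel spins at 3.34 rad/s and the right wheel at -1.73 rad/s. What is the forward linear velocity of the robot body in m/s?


v = r*(wR + wL)/2 = 0.205*(-1.73 + 3.34)/2 = 0.1650

0.1650 m/s


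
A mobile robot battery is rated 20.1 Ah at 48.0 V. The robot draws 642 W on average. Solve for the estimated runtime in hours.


E = 20.1*48.0 = 964.8000 Wh
t = E/P = 964.8000/642 = 1.5028

1.5028 hours


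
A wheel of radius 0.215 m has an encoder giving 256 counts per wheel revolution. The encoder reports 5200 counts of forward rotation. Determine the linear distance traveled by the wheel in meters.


revs = 5200/256 = 20.312500
d = revs * 2*pi*r = 20.312500 * 2*pi*0.215 = 27.4398

27.4398 m


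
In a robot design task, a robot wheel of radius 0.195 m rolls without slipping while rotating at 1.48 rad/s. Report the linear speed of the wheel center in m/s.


v = omega * r = 1.48 * 0.195 = 0.2886

0.2886 m/s


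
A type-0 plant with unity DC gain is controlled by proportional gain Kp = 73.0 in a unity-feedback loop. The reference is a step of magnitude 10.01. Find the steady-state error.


e_ss = R/(1 + Kp) = 10.01/(1 + 73.0) = 10.01/74.0000 = 0.1353

0.1353


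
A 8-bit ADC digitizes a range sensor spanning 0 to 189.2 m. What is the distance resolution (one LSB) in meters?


res = range / 2^n = 189.2/2^8 = 189.2/256 = 0.7391

0.7391 m


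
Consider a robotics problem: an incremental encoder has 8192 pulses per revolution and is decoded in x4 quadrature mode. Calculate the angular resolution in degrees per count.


resolution = 360 / (PPR * 4) = 360 / 32768 = 0.0110

0.0110 degrees


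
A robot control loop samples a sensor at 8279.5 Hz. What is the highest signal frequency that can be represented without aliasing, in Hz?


f_max = f_s/2 = 8279.5/2 = 4139.7500

4139.7500 Hz


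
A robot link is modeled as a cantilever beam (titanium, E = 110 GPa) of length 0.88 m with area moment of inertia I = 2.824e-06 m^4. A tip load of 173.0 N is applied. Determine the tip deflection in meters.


delta = F*L^3/(3*E*I) = 173.0*0.88^3/(3*1.100e+11*2.824e-06)
      = 117.894656/931920 = 1.2651e-04

1.2651e-04 m


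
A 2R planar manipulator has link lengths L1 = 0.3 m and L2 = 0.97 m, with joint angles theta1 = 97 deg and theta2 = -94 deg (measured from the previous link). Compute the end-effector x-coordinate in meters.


x = L1*cos(th1) + L2*cos(th1+th2) = 0.3*cos(97 deg) + 0.97*cos(3 deg) = 0.9321

0.9321 m


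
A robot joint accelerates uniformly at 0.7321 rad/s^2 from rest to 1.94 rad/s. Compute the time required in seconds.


t = delta_omega / alpha = 1.94 / 0.7321 = 2.6499

2.6499 s


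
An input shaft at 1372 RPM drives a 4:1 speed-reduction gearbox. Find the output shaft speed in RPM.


omega_out = omega_in / N = 1372 / 4 = 343.0000

343.0000 RPM


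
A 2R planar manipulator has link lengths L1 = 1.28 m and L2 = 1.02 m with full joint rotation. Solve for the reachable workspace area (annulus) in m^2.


r_max = L1 + L2 = 2.3000, r_min = |L1 - L2| = 0.2600
A = pi*(r_max^2 - r_min^2) = pi*(5.2900 - 0.0676) = 16.4067

16.4067 m^2


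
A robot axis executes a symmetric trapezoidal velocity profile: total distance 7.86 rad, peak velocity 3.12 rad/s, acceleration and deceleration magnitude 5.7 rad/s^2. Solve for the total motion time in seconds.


t_acc = v/a = 3.12/5.7 = 0.547368 s
d_acc = v^2/(2a) = 0.853895 rad (each ramp)
d_cruise = 7.86 - 2*0.853895 = 6.152210 rad
t_cruise = 6.152210/3.12 = 1.971862 s
t_total = 2*0.547368 + 1.971862 = 3.0666

3.0666 s


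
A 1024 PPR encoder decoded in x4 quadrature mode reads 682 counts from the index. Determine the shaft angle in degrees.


angle = counts * 360 / (PPR*4) = 682 * 360 / 4096 = 59.9414

59.9414 degrees


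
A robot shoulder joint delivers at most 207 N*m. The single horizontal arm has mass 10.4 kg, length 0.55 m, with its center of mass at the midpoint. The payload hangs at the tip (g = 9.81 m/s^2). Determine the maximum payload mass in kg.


tau_arm = m_arm*g*(L/2) = 10.4*9.81*0.55/2 = 28.0566 N*m
tau_payload = tau_max - tau_arm = 207 - 28.0566 = 178.9434
m_payload = tau_payload / (g*L) = 178.9434 / (9.81*0.55) = 33.1653

33.1653 kg


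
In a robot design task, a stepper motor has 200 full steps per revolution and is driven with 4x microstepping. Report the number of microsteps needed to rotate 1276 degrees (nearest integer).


step_size = 360/(200*4) = 360/800 = 0.450000 deg
n = 1276/(360/800) = 1276*800/360 = 2835.5556 -> 2836

2836 steps


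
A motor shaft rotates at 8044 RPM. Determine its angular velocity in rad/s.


omega = 8044 * 2*pi/60 = 842.3657

842.3657 rad/s


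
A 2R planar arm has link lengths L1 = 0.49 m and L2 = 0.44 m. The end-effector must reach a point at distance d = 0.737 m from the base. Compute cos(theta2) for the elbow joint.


cos(th2) = (d^2 - L1^2 - L2^2)/(2*L1*L2) = (0.737^2 - 0.49^2 - 0.44^2)/(2*0.49*0.44) = 0.2539

0.2539


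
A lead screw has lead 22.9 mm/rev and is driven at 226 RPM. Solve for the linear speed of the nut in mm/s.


v = lead * (RPM/60) = 22.9*226/60 = 86.2567

86.2567 mm/s


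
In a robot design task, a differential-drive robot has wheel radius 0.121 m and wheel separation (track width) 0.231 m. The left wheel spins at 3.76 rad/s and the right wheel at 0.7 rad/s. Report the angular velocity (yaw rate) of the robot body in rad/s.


omega = r*(wR - wL)/L = 0.121*(0.7 - (3.76))/0.231 = -1.6029

-1.6029 rad/s


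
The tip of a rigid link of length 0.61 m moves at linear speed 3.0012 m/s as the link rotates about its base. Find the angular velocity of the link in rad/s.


omega = v / L = 3.0012 / 0.61 = 4.9200

4.9200 rad/s


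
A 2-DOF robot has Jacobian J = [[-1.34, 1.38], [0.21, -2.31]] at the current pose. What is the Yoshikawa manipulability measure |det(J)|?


det(J) = -1.34*-2.31 - (1.38)*(0.21) = 2.8056
|det(J)| = 2.8056

2.8056


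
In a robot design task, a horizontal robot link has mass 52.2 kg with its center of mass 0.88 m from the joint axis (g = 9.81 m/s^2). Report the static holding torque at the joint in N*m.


tau = m*g*L = 52.2 * 9.81 * 0.88 = 450.6322

450.6322 N*m


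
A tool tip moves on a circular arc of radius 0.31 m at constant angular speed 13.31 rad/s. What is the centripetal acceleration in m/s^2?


a_c = omega^2 * r = 13.31^2 * 0.31 = 54.9184

54.9184 m/s^2


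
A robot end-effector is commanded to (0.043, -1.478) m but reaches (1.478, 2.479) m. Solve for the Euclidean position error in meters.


dx = 1.478 - (0.043) = 1.4350, dy = 2.479 - (-1.478) = 3.9570
err = sqrt(2.059225 + 15.657849) = 4.2092

4.2092 m


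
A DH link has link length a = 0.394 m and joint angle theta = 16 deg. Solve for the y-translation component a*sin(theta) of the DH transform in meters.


a*sin(theta) = 0.394*sin(16 deg) = 0.1086

0.1086 m


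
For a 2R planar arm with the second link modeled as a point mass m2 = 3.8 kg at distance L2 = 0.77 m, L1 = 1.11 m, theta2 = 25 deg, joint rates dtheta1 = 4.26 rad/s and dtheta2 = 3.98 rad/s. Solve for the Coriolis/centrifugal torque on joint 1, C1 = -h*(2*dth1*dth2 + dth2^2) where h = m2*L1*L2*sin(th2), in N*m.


h = m2*L1*L2*sin(th2) = 3.8*1.11*0.77*sin(25 deg) = 1.372605
C1 = -h*(2*4.26*3.98 + 3.98^2) = -1.372605*49.7500 = -68.2871

-68.2871 N*m


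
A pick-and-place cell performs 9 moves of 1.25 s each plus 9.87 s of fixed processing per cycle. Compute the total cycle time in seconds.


T = 9*1.25 + 9.87 = 21.1200

21.1200 s


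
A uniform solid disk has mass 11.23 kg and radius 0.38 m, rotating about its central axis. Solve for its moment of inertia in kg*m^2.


I = (1/2)*m*R^2 = 0.5*11.23*0.38^2 = 0.8108

0.8108 kg*m^2


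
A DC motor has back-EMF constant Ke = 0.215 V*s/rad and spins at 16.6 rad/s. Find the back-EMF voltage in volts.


V_emf = Ke * omega = 0.215*16.6 = 3.5690

3.5690 V


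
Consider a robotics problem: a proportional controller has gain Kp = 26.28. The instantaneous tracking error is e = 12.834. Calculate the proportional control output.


u_P = Kp * e = 26.28 * 12.834 = 337.2775

337.2775


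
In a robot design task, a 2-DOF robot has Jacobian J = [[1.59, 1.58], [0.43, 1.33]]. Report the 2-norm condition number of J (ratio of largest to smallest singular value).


JJ^T eigenvalues: trace(JJ^T) = 6.9783, det(JJ^T) = det(J)^2 = 2.06008609
s_max^2 = (6.9783 + sqrt(40.45632653))/2 = 6.66941440
s_min^2 = (6.9783 - sqrt(40.45632653))/2 = 0.30888560
kappa = s_max/s_min = sqrt(6.66941440/0.30888560) = 4.6467

4.6467


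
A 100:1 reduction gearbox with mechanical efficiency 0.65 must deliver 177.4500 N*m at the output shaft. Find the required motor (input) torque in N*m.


tau_in = tau_out / (N * eta) = 177.4500 / (100 * 0.65) = 2.7300

2.7300 N*m
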